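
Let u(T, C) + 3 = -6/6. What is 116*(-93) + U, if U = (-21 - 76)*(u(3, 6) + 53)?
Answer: -15541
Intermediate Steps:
u(T, C) = -4 (u(T, C) = -3 - 6/6 = -3 - 6*⅙ = -3 - 1 = -4)
U = -4753 (U = (-21 - 76)*(-4 + 53) = -97*49 = -4753)
116*(-93) + U = 116*(-93) - 4753 = -10788 - 4753 = -15541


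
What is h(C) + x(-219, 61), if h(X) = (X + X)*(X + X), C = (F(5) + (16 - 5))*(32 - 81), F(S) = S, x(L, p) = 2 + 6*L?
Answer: 2457312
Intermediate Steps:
C = -784 (C = (5 + (16 - 5))*(32 - 81) = (5 + 11)*(-49) = 16*(-49) = -784)
h(X) = 4*X² (h(X) = (2*X)*(2*X) = 4*X²)
h(C) + x(-219, 61) = 4*(-784)² + (2 + 6*(-219)) = 4*614656 + (2 - 1314) = 2458624 - 1312 = 2457312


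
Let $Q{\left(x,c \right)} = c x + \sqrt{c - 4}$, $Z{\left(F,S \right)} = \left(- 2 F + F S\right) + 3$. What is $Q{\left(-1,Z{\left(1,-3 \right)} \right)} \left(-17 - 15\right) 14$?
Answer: $-896 - 448 i \sqrt{6} \approx -896.0 - 1097.4 i$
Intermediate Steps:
$Z{\left(F,S \right)} = 3 - 2 F + F S$
$Q{\left(x,c \right)} = \sqrt{-4 + c} + c x$ ($Q{\left(x,c \right)} = c x + \sqrt{-4 + c} = \sqrt{-4 + c} + c x$)
$Q{\left(-1,Z{\left(1,-3 \right)} \right)} \left(-17 - 15\right) 14 = \left(\sqrt{-4 + \left(3 - 2 + 1 \left(-3\right)\right)} + \left(3 - 2 + 1 \left(-3\right)\right) \left(-1\right)\right) \left(-17 - 15\right) 14 = \left(\sqrt{-4 - 2} + \left(3 - 2 - 3\right) \left(-1\right)\right) \left(-17 - 15\right) 14 = \left(\sqrt{-4 - 2} - -2\right) \left(\left(-32\right) 14\right) = \left(\sqrt{-6} + 2\right) \left(-448\right) = \left(i \sqrt{6} + 2\right) \left(-448\right) = \left(2 + i \sqrt{6}\right) \left(-448\right) = -896 - 448 i \sqrt{6}$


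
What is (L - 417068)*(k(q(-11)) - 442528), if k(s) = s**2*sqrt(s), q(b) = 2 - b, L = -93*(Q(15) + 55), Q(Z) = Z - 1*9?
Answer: 187074729248 - 71443229*sqrt(13) ≈ 1.8682e+11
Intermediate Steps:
Q(Z) = -9 + Z (Q(Z) = Z - 9 = -9 + Z)
L = -5673 (L = -93*((-9 + 15) + 55) = -93*(6 + 55) = -93*61 = -5673)
k(s) = s**(5/2)
(L - 417068)*(k(q(-11)) - 442528) = (-5673 - 417068)*((2 - 1*(-11))**(5/2) - 442528) = -422741*((2 + 11)**(5/2) - 442528) = -422741*(13**(5/2) - 442528) = -422741*(169*sqrt(13) - 442528) = -422741*(-442528 + 169*sqrt(13)) = 187074729248 - 71443229*sqrt(13)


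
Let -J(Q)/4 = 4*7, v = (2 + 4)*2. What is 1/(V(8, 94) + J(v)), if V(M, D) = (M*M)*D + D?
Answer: 1/5998 ≈ 0.00016672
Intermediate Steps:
V(M, D) = D + D*M**2 (V(M, D) = M**2*D + D = D*M**2 + D = D + D*M**2)
v = 12 (v = 6*2 = 12)
J(Q) = -112 (J(Q) = -16*7 = -4*28 = -112)
1/(V(8, 94) + J(v)) = 1/(94*(1 + 8**2) - 112) = 1/(94*(1 + 64) - 112) = 1/(94*65 - 112) = 1/(6110 - 112) = 1/5998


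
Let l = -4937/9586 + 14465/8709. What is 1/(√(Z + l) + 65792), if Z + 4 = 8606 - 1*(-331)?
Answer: 5492610513408/361369085035667737 - √62267936101085559126/361369085035667737 ≈ 1.5178e-5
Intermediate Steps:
Z = 8933 (Z = -4 + (8606 - 1*(-331)) = -4 + (8606 + 331) = -4 + 8937 = 8933)
l = 95665157/83484474 (l = -4937*1/9586 + 14465*(1/8709) = -4937/9586 + 14465/8709 = 95665157/83484474 ≈ 1.1459)
1/(√(Z + l) + 65792) = 1/(√(8933 + 95665157/83484474) + 65792) = 1/(√(745862471399/83484474) + 65792) = 1/(√62267936101085559126/83484474 + 65792) = 1/(65792 + √62267936101085559126/83484474)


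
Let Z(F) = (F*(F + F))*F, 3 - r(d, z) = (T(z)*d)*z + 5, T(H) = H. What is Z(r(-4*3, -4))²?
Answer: 188183524000000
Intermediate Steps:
r(d, z) = -2 - d*z² (r(d, z) = 3 - ((z*d)*z + 5) = 3 - ((d*z)*z + 5) = 3 - (d*z² + 5) = 3 - (5 + d*z²) = 3 + (-5 - d*z²) = -2 - d*z²)
Z(F) = 2*F³ (Z(F) = (F*(2*F))*F = (2*F²)*F = 2*F³)
Z(r(-4*3, -4))² = (2*(-2 - 1*(-4*3)*(-4)²)³)² = (2*(-2 - 1*(-12)*16)³)² = (2*(-2 + 192)³)² = (2*190³)² = (2*6859000)² = 13718000² = 188183524000000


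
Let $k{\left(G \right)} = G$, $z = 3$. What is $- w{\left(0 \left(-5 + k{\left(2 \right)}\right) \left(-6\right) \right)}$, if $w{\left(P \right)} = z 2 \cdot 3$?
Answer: $-18$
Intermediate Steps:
$w{\left(P \right)} = 18$ ($w{\left(P \right)} = 3 \cdot 2 \cdot 3 = 6 \cdot 3 = 18$)
$- w{\left(0 \left(-5 + k{\left(2 \right)}\right) \left(-6\right) \right)} = \left(-1\right) 18 = -18$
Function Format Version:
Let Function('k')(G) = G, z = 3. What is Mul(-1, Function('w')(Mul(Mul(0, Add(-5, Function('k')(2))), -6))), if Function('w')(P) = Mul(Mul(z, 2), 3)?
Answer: -18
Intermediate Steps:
Function('w')(P) = 18 (Function('w')(P) = Mul(Mul(3, 2), 3) = Mul(6, 3) = 18)
Mul(-1, Function('w')(Mul(Mul(0, Add(-5, Function('k')(2))), -6))) = Mul(-1, 18) = -18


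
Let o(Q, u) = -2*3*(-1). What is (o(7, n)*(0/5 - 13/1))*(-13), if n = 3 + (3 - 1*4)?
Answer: 1014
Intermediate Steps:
n = 2 (n = 3 + (3 - 4) = 3 - 1 = 2)
o(Q, u) = 6 (o(Q, u) = -6*(-1) = 6)
(o(7, n)*(0/5 - 13/1))*(-13) = (6*(0/5 - 13/1))*(-13) = (6*(0*(⅕) - 13*1))*(-13) = (6*(0 - 13))*(-13) = (6*(-13))*(-13) = -78*(-13) = 1014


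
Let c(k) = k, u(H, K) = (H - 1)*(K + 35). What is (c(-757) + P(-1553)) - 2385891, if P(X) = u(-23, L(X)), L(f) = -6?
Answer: -2387344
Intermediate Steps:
u(H, K) = (-1 + H)*(35 + K)
P(X) = -696 (P(X) = -35 - 1*(-6) + 35*(-23) - 23*(-6) = -35 + 6 - 805 + 138 = -696)
(c(-757) + P(-1553)) - 2385891 = (-757 - 696) - 2385891 = -1453 - 2385891 = -2387344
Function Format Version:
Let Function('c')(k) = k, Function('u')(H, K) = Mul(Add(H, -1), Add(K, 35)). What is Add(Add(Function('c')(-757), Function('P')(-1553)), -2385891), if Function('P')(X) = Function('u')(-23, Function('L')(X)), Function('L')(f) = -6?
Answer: -2387344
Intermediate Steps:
Function('u')(H, K) = Mul(Add(-1, H), Add(35, K))
Function('P')(X) = -696 (Function('P')(X) = Add(-35, Mul(-1, -6), Mul(35, -23), Mul(-23, -6)) = Add(-35, 6, -805, 138) = -696)
Add(Add(Function('c')(-757), Function('P')(-1553)), -2385891) = Add(Add(-757, -696), -2385891) = Add(-1453, -2385891) = -2387344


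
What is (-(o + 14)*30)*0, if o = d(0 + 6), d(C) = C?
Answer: 0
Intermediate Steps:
o = 6 (o = 0 + 6 = 6)
(-(o + 14)*30)*0 = (-(6 + 14)*30)*0 = (-1*20*30)*0 = -20*30*0 = -600*0 = 0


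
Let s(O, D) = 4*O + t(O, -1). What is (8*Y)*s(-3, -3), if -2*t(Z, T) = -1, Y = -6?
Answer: 552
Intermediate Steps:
t(Z, T) = ½ (t(Z, T) = -½*(-1) = ½)
s(O, D) = ½ + 4*O (s(O, D) = 4*O + ½ = ½ + 4*O)
(8*Y)*s(-3, -3) = (8*(-6))*(½ + 4*(-3)) = -48*(½ - 12) = -48*(-23/2) = 552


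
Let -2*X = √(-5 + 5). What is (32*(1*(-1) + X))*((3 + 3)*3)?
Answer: -576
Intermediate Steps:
X = 0 (X = -√(-5 + 5)/2 = -√0/2 = -½*0 = 0)
(32*(1*(-1) + X))*((3 + 3)*3) = (32*(1*(-1) + 0))*((3 + 3)*3) = (32*(-1 + 0))*(6*3) = (32*(-1))*18 = -32*18 = -576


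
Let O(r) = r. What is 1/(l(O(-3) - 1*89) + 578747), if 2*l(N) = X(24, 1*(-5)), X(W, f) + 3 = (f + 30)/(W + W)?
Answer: 96/55559593 ≈ 1.7279e-6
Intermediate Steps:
X(W, f) = -3 + (30 + f)/(2*W) (X(W, f) = -3 + (f + 30)/(W + W) = -3 + (30 + f)/((2*W)) = -3 + (30 + f)*(1/(2*W)) = -3 + (30 + f)/(2*W))
l(N) = -119/96 (l(N) = ((½)*(30 + 1*(-5) - 6*24)/24)/2 = ((½)*(1/24)*(30 - 5 - 144))/2 = ((½)*(1/24)*(-119))/2 = (½)*(-119/48) = -119/96)
1/(l(O(-3) - 1*89) + 578747) = 1/(-119/96 + 578747) = 1/(55559593/96) = 96/55559593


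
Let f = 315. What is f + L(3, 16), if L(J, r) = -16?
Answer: 299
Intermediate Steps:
f + L(3, 16) = 315 - 16 = 299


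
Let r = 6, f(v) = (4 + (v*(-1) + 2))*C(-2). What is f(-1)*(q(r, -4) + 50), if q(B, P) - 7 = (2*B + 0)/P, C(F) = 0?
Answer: 0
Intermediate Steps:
f(v) = 0 (f(v) = (4 + (v*(-1) + 2))*0 = (4 + (-v + 2))*0 = (4 + (2 - v))*0 = (6 - v)*0 = 0)
q(B, P) = 7 + 2*B/P (q(B, P) = 7 + (2*B + 0)/P = 7 + (2*B)/P = 7 + 2*B/P)
f(-1)*(q(r, -4) + 50) = 0*((7 + 2*6/(-4)) + 50) = 0*((7 + 2*6*(-¼)) + 50) = 0*((7 - 3) + 50) = 0*(4 + 50) = 0*54 = 0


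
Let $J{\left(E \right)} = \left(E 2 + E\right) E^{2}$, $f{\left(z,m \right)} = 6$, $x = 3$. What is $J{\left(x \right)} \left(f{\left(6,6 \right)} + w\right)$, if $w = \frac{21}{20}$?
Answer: $\frac{11421}{20} \approx 571.05$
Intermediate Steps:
$w = \frac{21}{20}$ ($w = 21 \cdot \frac{1}{20} = \frac{21}{20} \approx 1.05$)
$J{\left(E \right)} = 3 E^{3}$ ($J{\left(E \right)} = \left(2 E + E\right) E^{2} = 3 E E^{2} = 3 E^{3}$)
$J{\left(x \right)} \left(f{\left(6,6 \right)} + w\right) = 3 \cdot 3^{3} \left(6 + \frac{21}{20}\right) = 3 \cdot 27 \cdot \frac{141}{20} = 81 \cdot \frac{141}{20} = \frac{11421}{20}$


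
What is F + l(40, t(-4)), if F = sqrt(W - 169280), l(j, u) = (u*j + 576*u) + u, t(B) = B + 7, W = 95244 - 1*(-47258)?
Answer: 1851 + I*sqrt(26778) ≈ 1851.0 + 163.64*I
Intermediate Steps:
W = 142502 (W = 95244 + 47258 = 142502)
t(B) = 7 + B
l(j, u) = 577*u + j*u (l(j, u) = (j*u + 576*u) + u = (576*u + j*u) + u = 577*u + j*u)
F = I*sqrt(26778) (F = sqrt(142502 - 169280) = sqrt(-26778) = I*sqrt(26778) ≈ 163.64*I)
F + l(40, t(-4)) = I*sqrt(26778) + (7 - 4)*(577 + 40) = I*sqrt(26778) + 3*617 = I*sqrt(26778) + 1851 = 1851 + I*sqrt(26778)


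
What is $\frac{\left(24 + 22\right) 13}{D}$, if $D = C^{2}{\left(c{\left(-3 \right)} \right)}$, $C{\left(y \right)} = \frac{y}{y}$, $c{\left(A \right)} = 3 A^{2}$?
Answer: $598$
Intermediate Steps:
$C{\left(y \right)} = 1$
$D = 1$ ($D = 1^{2} = 1$)
$\frac{\left(24 + 22\right) 13}{D} = \frac{\left(24 + 22\right) 13}{1} = 46 \cdot 13 \cdot 1 = 598 \cdot 1 = 598$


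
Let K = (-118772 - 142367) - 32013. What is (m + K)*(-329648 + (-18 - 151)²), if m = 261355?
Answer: 9573663339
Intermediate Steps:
K = -293152 (K = -261139 - 32013 = -293152)
(m + K)*(-329648 + (-18 - 151)²) = (261355 - 293152)*(-329648 + (-18 - 151)²) = -31797*(-329648 + (-169)²) = -31797*(-329648 + 28561) = -31797*(-301087) = 9573663339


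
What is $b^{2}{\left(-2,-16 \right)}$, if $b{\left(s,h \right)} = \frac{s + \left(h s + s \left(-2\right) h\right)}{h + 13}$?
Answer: $\frac{1156}{9} \approx 128.44$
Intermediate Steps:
$b{\left(s,h \right)} = \frac{s - h s}{13 + h}$ ($b{\left(s,h \right)} = \frac{s + \left(h s + - 2 s h\right)}{13 + h} = \frac{s + \left(h s - 2 h s\right)}{13 + h} = \frac{s - h s}{13 + h}$)
$b^{2}{\left(-2,-16 \right)} = \left(- \frac{2 \left(1 - -16\right)}{13 - 16}\right)^{2} = \left(- \frac{2 \left(1 + 16\right)}{-3}\right)^{2} = \left(\left(-2\right) \left(- \frac{1}{3}\right) 17\right)^{2} = \left(\frac{34}{3}\right)^{2} = \frac{1156}{9}$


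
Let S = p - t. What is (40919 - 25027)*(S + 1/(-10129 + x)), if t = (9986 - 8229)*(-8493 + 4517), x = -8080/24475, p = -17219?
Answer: 5491087005150320176/49583071 ≈ 1.1075e+11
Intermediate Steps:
x = -1616/4895 (x = -8080*1/24475 = -1616/4895 ≈ -0.33013)
t = -6985832 (t = 1757*(-3976) = -6985832)
S = 6968613 (S = -17219 - 1*(-6985832) = -17219 + 6985832 = 6968613)
(40919 - 25027)*(S + 1/(-10129 + x)) = (40919 - 25027)*(6968613 + 1/(-10129 - 1616/4895)) = 15892*(6968613 + 1/(-49583071/4895)) = 15892*(6968613 - 4895/49583071) = 15892*(345525233145628/49583071) = 5491087005150320176/49583071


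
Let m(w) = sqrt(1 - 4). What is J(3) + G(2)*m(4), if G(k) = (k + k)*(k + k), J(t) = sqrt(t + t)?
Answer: sqrt(6) + 16*I*sqrt(3) ≈ 2.4495 + 27.713*I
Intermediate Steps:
J(t) = sqrt(2)*sqrt(t) (J(t) = sqrt(2*t) = sqrt(2)*sqrt(t))
G(k) = 4*k**2 (G(k) = (2*k)*(2*k) = 4*k**2)
m(w) = I*sqrt(3) (m(w) = sqrt(-3) = I*sqrt(3))
J(3) + G(2)*m(4) = sqrt(2)*sqrt(3) + (4*2**2)*(I*sqrt(3)) = sqrt(6) + (4*4)*(I*sqrt(3)) = sqrt(6) + 16*(I*sqrt(3)) = sqrt(6) + 16*I*sqrt(3)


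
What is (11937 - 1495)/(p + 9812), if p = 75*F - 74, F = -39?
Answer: 10442/6813 ≈ 1.5327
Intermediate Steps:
p = -2999 (p = 75*(-39) - 74 = -2925 - 74 = -2999)
(11937 - 1495)/(p + 9812) = (11937 - 1495)/(-2999 + 9812) = 10442/6813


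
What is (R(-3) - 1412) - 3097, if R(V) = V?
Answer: -4512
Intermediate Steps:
(R(-3) - 1412) - 3097 = (-3 - 1412) - 3097 = -1415 - 3097 = -4512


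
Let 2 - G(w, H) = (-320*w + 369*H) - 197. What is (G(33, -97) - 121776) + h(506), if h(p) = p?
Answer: -74718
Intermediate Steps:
G(w, H) = 199 - 369*H + 320*w (G(w, H) = 2 - ((-320*w + 369*H) - 197) = 2 - (-197 - 320*w + 369*H) = 2 + (197 - 369*H + 320*w) = 199 - 369*H + 320*w)
(G(33, -97) - 121776) + h(506) = ((199 - 369*(-97) + 320*33) - 121776) + 506 = ((199 + 35793 + 10560) - 121776) + 506 = (46552 - 121776) + 506 = -75224 + 506 = -74718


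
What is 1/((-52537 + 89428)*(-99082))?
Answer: -1/3655234062 ≈ -2.7358e-10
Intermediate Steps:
1/((-52537 + 89428)*(-99082)) = -1/99082/36891 = (1/36891)*(-1/99082) = -1/3655234062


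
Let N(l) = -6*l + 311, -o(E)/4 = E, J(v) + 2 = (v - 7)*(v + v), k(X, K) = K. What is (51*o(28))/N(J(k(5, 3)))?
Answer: -5712/467 ≈ -12.231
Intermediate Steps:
J(v) = -2 + 2*v*(-7 + v) (J(v) = -2 + (v - 7)*(v + v) = -2 + (-7 + v)*(2*v) = -2 + 2*v*(-7 + v))
o(E) = -4*E
N(l) = 311 - 6*l
(51*o(28))/N(J(k(5, 3))) = (51*(-4*28))/(311 - 6*(-2 - 14*3 + 2*3**2)) = (51*(-112))/(311 - 6*(-2 - 42 + 2*9)) = -5712/(311 - 6*(-2 - 42 + 18)) = -5712/(311 - 6*(-26)) = -5712/(311 + 156) = -5712/467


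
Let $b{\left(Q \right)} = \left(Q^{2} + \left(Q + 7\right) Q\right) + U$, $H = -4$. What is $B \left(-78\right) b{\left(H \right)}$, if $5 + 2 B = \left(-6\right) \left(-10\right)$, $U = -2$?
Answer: $-4290$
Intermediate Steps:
$B = \frac{55}{2}$ ($B = - \frac{5}{2} + \frac{\left(-6\right) \left(-10\right)}{2} = - \frac{5}{2} + \frac{1}{2} \cdot 60 = - \frac{5}{2} + 30 = \frac{55}{2} \approx 27.5$)
$b{\left(Q \right)} = -2 + Q^{2} + Q \left(7 + Q\right)$ ($b{\left(Q \right)} = \left(Q^{2} + \left(Q + 7\right) Q\right) - 2 = \left(Q^{2} + \left(7 + Q\right) Q\right) - 2 = \left(Q^{2} + Q \left(7 + Q\right)\right) - 2 = -2 + Q^{2} + Q \left(7 + Q\right)$)
$B \left(-78\right) b{\left(H \right)} = \frac{55}{2} \left(-78\right) \left(-2 + 2 \left(-4\right)^{2} + 7 \left(-4\right)\right) = - 2145 \left(-2 + 2 \cdot 16 - 28\right) = - 2145 \left(-2 + 32 - 28\right) = \left(-2145\right) 2 = -4290$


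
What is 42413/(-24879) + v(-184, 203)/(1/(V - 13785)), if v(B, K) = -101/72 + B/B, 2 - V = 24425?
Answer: 382828811/24879 ≈ 15388.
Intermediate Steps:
V = -24423 (V = 2 - 1*24425 = 2 - 24425 = -24423)
v(B, K) = -29/72 (v(B, K) = -101*1/72 + 1 = -101/72 + 1 = -29/72)
42413/(-24879) + v(-184, 203)/(1/(V - 13785)) = 42413/(-24879) - 29/(72*(1/(-24423 - 13785))) = 42413*(-1/24879) - 29/(72*(1/(-38208))) = -42413/24879 - 29/(72*(-1/38208)) = -42413/24879 - 29/72*(-38208) = -42413/24879 + 46168/3 = 382828811/24879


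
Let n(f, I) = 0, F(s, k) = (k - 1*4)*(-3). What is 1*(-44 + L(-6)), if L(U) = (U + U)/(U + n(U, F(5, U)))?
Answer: -42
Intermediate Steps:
F(s, k) = 12 - 3*k (F(s, k) = (k - 4)*(-3) = (-4 + k)*(-3) = 12 - 3*k)
L(U) = 2 (L(U) = (U + U)/(U + 0) = (2*U)/U = 2)
1*(-44 + L(-6)) = 1*(-44 + 2) = 1*(-42) = -42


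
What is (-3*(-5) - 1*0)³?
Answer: 3375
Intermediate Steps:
(-3*(-5) - 1*0)³ = (15 + 0)³ = 15³ = 3375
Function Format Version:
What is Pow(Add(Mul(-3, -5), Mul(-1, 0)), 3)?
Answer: 3375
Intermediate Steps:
Pow(Add(Mul(-3, -5), Mul(-1, 0)), 3) = Pow(Add(15, 0), 3) = Pow(15, 3) = 3375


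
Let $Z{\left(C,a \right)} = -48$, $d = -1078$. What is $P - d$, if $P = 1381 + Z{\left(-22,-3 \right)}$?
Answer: $2411$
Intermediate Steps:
$P = 1333$ ($P = 1381 - 48 = 1333$)
$P - d = 1333 - -1078 = 1333 + 1078 = 2411$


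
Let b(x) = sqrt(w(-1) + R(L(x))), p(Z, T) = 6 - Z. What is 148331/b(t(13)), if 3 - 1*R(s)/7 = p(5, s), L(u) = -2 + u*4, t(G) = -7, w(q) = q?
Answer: 148331*sqrt(13)/13 ≈ 41140.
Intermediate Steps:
L(u) = -2 + 4*u
R(s) = 14 (R(s) = 21 - 7*(6 - 1*5) = 21 - 7*(6 - 5) = 21 - 7*1 = 21 - 7 = 14)
b(x) = sqrt(13) (b(x) = sqrt(-1 + 14) = sqrt(13))
148331/b(t(13)) = 148331/(sqrt(13)) = 148331*(sqrt(13)/13) = 148331*sqrt(13)/13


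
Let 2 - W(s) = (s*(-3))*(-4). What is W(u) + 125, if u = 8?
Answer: 31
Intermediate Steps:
W(s) = 2 - 12*s (W(s) = 2 - s*(-3)*(-4) = 2 - (-3*s)*(-4) = 2 - 12*s)
W(u) + 125 = (2 - 12*8) + 125 = (2 - 96) + 125 = -94 + 125 = 31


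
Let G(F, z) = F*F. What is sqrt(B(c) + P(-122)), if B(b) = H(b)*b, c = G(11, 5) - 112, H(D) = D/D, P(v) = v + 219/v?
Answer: I*sqrt(1708610)/122 ≈ 10.714*I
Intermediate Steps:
G(F, z) = F**2
H(D) = 1
c = 9 (c = 11**2 - 112 = 121 - 112 = 9)
B(b) = b (B(b) = 1*b = b)
sqrt(B(c) + P(-122)) = sqrt(9 + (-122 + 219/(-122))) = sqrt(9 + (-122 + 219*(-1/122))) = sqrt(9 + (-122 - 219/122)) = sqrt(9 - 15103/122) = sqrt(-14005/122) = I*sqrt(1708610)/122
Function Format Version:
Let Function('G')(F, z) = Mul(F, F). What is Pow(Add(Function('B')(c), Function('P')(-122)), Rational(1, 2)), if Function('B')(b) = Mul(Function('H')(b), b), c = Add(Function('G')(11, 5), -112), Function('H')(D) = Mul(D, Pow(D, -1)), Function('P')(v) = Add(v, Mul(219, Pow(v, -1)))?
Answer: Mul(Rational(1, 122), I, Pow(1708610, Rational(1, 2))) ≈ Mul(10.714, I)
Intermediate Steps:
Function('G')(F, z) = Pow(F, 2)
Function('H')(D) = 1
c = 9 (c = Add(Pow(11, 2), -112) = Add(121, -112) = 9)
Function('B')(b) = b (Function('B')(b) = Mul(1, b) = b)
Pow(Add(Function('B')(c), Function('P')(-122)), Rational(1, 2)) = Pow(Add(9, Add(-122, Mul(219, Pow(-122, -1)))), Rational(1, 2)) = Pow(Add(9, Add(-122, Mul(219, Rational(-1, 122)))), Rational(1, 2)) = Pow(Add(9, Add(-122, Rational(-219, 122))), Rational(1, 2)) = Pow(Add(9, Rational(-15103, 122)), Rational(1, 2)) = Pow(Rational(-14005, 122), Rational(1, 2)) = Mul(Rational(1, 122), I, Pow(1708610, Rational(1, 2)))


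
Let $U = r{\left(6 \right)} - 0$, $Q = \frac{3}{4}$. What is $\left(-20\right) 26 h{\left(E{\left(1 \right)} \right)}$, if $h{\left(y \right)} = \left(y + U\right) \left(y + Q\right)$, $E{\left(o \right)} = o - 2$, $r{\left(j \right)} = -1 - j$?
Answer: $-1040$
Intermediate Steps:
$E{\left(o \right)} = -2 + o$
$Q = \frac{3}{4}$ ($Q = 3 \cdot \frac{1}{4} = \frac{3}{4} \approx 0.75$)
$U = -7$ ($U = \left(-1 - 6\right) - 0 = \left(-1 - 6\right) + 0 = -7 + 0 = -7$)
$h{\left(y \right)} = \left(-7 + y\right) \left(\frac{3}{4} + y\right)$ ($h{\left(y \right)} = \left(y - 7\right) \left(y + \frac{3}{4}\right) = \left(-7 + y\right) \left(\frac{3}{4} + y\right)$)
$\left(-20\right) 26 h{\left(E{\left(1 \right)} \right)} = \left(-20\right) 26 \left(- \frac{21}{4} + \left(-2 + 1\right)^{2} - \frac{25 \left(-2 + 1\right)}{4}\right) = - 520 \left(- \frac{21}{4} + \left(-1\right)^{2} - - \frac{25}{4}\right) = - 520 \left(- \frac{21}{4} + 1 + \frac{25}{4}\right) = \left(-520\right) 2 = -1040$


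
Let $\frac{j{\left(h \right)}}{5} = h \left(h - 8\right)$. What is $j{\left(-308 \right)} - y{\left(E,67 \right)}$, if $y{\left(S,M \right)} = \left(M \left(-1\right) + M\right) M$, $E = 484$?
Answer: $486640$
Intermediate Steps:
$j{\left(h \right)} = 5 h \left(-8 + h\right)$ ($j{\left(h \right)} = 5 h \left(h - 8\right) = 5 h \left(-8 + h\right)$)
$y{\left(S,M \right)} = 0$ ($y{\left(S,M \right)} = \left(- M + M\right) M = 0 M = 0$)
$j{\left(-308 \right)} - y{\left(E,67 \right)} = 5 \left(-308\right) \left(-8 - 308\right) - 0 = 5 \left(-308\right) \left(-316\right) + 0 = 486640 + 0 = 486640$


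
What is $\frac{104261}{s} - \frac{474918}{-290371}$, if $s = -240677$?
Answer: $\frac{84027468655}{69885621167} \approx 1.2024$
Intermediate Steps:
$\frac{104261}{s} - \frac{474918}{-290371} = \frac{104261}{-240677} - \frac{474918}{-290371} = 104261 \left(- \frac{1}{240677}\right) - - \frac{474918}{290371} = - \frac{104261}{240677} + \frac{474918}{290371} = \frac{84027468655}{69885621167}$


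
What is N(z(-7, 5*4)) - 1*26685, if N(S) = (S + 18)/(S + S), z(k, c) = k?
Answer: -373601/14 ≈ -26686.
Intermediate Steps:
N(S) = (18 + S)/(2*S) (N(S) = (18 + S)/((2*S)) = (18 + S)*(1/(2*S)) = (18 + S)/(2*S))
N(z(-7, 5*4)) - 1*26685 = (½)*(18 - 7)/(-7) - 1*26685 = (½)*(-⅐)*11 - 26685 = -11/14 - 26685 = -373601/14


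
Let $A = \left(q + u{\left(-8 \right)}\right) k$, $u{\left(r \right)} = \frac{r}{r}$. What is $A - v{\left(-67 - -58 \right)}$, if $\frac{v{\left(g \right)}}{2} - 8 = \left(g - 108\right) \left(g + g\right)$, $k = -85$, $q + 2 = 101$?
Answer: $-12728$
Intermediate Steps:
$u{\left(r \right)} = 1$
$q = 99$ ($q = -2 + 101 = 99$)
$v{\left(g \right)} = 16 + 4 g \left(-108 + g\right)$ ($v{\left(g \right)} = 16 + 2 \left(g - 108\right) \left(g + g\right) = 16 + 2 \left(-108 + g\right) 2 g = 16 + 2 \cdot 2 g \left(-108 + g\right) = 16 + 4 g \left(-108 + g\right)$)
$A = -8500$ ($A = \left(99 + 1\right) \left(-85\right) = 100 \left(-85\right) = -8500$)
$A - v{\left(-67 - -58 \right)} = -8500 - \left(16 - 432 \left(-67 - -58\right) + 4 \left(-67 - -58\right)^{2}\right) = -8500 - \left(16 - 432 \left(-67 + 58\right) + 4 \left(-67 + 58\right)^{2}\right) = -8500 - \left(16 - -3888 + 4 \left(-9\right)^{2}\right) = -8500 - \left(16 + 3888 + 4 \cdot 81\right) = -8500 - \left(16 + 3888 + 324\right) = -8500 - 4228 = -12728$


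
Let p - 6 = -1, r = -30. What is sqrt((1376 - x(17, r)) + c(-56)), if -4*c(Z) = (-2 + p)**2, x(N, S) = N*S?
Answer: sqrt(7535)/2 ≈ 43.402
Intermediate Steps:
p = 5 (p = 6 - 1 = 5)
c(Z) = -9/4 (c(Z) = -(-2 + 5)**2/4 = -1/4*3**2 = -1/4*9 = -9/4)
sqrt((1376 - x(17, r)) + c(-56)) = sqrt((1376 - 17*(-30)) - 9/4) = sqrt((1376 - 1*(-510)) - 9/4) = sqrt((1376 + 510) - 9/4) = sqrt(1886 - 9/4) = sqrt(7535/4) = sqrt(7535)/2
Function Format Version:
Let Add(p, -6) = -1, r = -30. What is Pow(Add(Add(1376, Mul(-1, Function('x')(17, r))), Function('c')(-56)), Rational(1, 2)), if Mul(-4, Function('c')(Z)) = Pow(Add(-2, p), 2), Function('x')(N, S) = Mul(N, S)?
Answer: Mul(Rational(1, 2), Pow(7535, Rational(1, 2))) ≈ 43.402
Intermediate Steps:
p = 5 (p = Add(6, -1) = 5)
Function('c')(Z) = Rational(-9, 4) (Function('c')(Z) = Mul(Rational(-1, 4), Pow(Add(-2, 5), 2)) = Mul(Rational(-1, 4), Pow(3, 2)) = Mul(Rational(-1, 4), 9) = Rational(-9, 4))
Pow(Add(Add(1376, Mul(-1, Function('x')(17, r))), Function('c')(-56)), Rational(1, 2)) = Pow(Add(Add(1376, Mul(-1, Mul(17, -30))), Rational(-9, 4)), Rational(1, 2)) = Pow(Add(Add(1376, Mul(-1, -510)), Rational(-9, 4)), Rational(1, 2)) = Pow(Add(Add(1376, 510), Rational(-9, 4)), Rational(1, 2)) = Pow(Add(1886, Rational(-9, 4)), Rational(1, 2)) = Pow(Rational(7535, 4), Rational(1, 2)) = Mul(Rational(1, 2), Pow(7535, Rational(1, 2)))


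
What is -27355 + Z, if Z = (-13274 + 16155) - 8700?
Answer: -33174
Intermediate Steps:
Z = -5819 (Z = 2881 - 8700 = -5819)
-27355 + Z = -27355 - 5819 = -33174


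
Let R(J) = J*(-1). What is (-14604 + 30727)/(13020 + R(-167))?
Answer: 16123/13187 ≈ 1.2226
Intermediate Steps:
R(J) = -J
(-14604 + 30727)/(13020 + R(-167)) = (-14604 + 30727)/(13020 - 1*(-167)) = 16123/(13020 + 167) = 16123/13187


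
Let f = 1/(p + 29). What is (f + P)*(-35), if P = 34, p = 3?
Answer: -38115/32 ≈ -1191.1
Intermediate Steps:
f = 1/32 (f = 1/(3 + 29) = 1/32 ≈ 0.031250)
(f + P)*(-35) = (1/32 + 34)*(-35) = (1089/32)*(-35) = -38115/32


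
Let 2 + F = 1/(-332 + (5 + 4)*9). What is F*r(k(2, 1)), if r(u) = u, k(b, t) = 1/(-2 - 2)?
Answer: 503/1004 ≈ 0.50100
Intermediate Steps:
k(b, t) = -¼ (k(b, t) = 1/(-4) = -¼)
F = -503/251 (F = -2 + 1/(-332 + (5 + 4)*9) = -2 + 1/(-332 + 9*9) = -2 + 1/(-332 + 81) = -2 + 1/(-251) = -2 - 1/251 = -503/251 ≈ -2.0040)
F*r(k(2, 1)) = -503/251*(-¼) = 503/1004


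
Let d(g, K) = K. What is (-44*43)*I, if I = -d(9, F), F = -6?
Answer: -11352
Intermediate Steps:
I = 6 (I = -1*(-6) = 6)
(-44*43)*I = -44*43*6 = -1892*6 = -11352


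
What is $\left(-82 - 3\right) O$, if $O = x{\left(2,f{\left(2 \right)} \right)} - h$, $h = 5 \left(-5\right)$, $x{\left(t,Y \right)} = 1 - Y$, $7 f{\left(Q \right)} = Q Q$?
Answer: $- \frac{15130}{7} \approx -2161.4$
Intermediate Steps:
$f{\left(Q \right)} = \frac{Q^{2}}{7}$ ($f{\left(Q \right)} = \frac{Q Q}{7} = \frac{Q^{2}}{7}$)
$h = -25$
$O = \frac{178}{7}$ ($O = \left(1 - \frac{2^{2}}{7}\right) - -25 = \left(1 - \frac{1}{7} \cdot 4\right) + 25 = \left(1 - \frac{4}{7}\right) + 25 = \frac{3}{7} + 25 = \frac{178}{7} \approx 25.429$)
$\left(-82 - 3\right) O = \left(-82 - 3\right) \frac{178}{7} = \left(-85\right) \frac{178}{7} = - \frac{15130}{7}$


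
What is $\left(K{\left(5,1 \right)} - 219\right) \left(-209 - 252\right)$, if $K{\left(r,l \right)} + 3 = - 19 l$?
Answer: $111101$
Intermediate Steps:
$K{\left(r,l \right)} = -3 - 19 l$
$\left(K{\left(5,1 \right)} - 219\right) \left(-209 - 252\right) = \left(\left(-3 - 19\right) - 219\right) \left(-209 - 252\right) = \left(\left(-3 - 19\right) - 219\right) \left(-461\right) = \left(-22 - 219\right) \left(-461\right) = \left(-241\right) \left(-461\right) = 111101$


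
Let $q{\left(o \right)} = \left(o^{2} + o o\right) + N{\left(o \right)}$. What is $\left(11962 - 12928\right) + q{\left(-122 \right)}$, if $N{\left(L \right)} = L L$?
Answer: $43686$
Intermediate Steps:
$N{\left(L \right)} = L^{2}$
$q{\left(o \right)} = 3 o^{2}$ ($q{\left(o \right)} = \left(o^{2} + o o\right) + o^{2} = \left(o^{2} + o^{2}\right) + o^{2} = 2 o^{2} + o^{2} = 3 o^{2}$)
$\left(11962 - 12928\right) + q{\left(-122 \right)} = \left(11962 - 12928\right) + 3 \left(-122\right)^{2} = -966 + 3 \cdot 14884 = -966 + 44652 = 43686$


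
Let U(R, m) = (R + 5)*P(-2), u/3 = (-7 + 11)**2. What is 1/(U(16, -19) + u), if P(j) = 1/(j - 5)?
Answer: 1/45 ≈ 0.022222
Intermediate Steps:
P(j) = 1/(-5 + j)
u = 48 (u = 3*(-7 + 11)**2 = 3*4**2 = 3*16 = 48)
U(R, m) = -5/7 - R/7 (U(R, m) = (R + 5)/(-5 - 2) = (5 + R)/(-7) = (5 + R)*(-1/7) = -5/7 - R/7)
1/(U(16, -19) + u) = 1/((-5/7 - 1/7*16) + 48) = 1/((-5/7 - 16/7) + 48) = 1/(-3 + 48) = 1/45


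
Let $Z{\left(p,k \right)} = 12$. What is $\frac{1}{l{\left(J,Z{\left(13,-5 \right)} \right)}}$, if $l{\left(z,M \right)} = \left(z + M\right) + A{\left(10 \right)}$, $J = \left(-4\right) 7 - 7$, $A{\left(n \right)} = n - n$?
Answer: $- \frac{1}{23} \approx -0.043478$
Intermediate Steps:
$A{\left(n \right)} = 0$
$J = -35$ ($J = -28 - 7 = -35$)
$l{\left(z,M \right)} = M + z$ ($l{\left(z,M \right)} = \left(z + M\right) + 0 = \left(M + z\right) + 0 = M + z$)
$\frac{1}{l{\left(J,Z{\left(13,-5 \right)} \right)}} = \frac{1}{12 - 35} = \frac{1}{-23} = - \frac{1}{23}$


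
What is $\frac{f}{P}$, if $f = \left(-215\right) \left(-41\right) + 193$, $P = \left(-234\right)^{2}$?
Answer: $\frac{2252}{13689} \approx 0.16451$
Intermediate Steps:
$P = 54756$
$f = 9008$ ($f = 8815 + 193 = 9008$)
$\frac{f}{P} = \frac{9008}{54756} = 9008 \cdot \frac{1}{54756} = \frac{2252}{13689}$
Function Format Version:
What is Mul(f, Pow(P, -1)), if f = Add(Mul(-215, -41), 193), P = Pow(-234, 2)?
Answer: Rational(2252, 13689) ≈ 0.16451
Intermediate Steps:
P = 54756
f = 9008 (f = Add(8815, 193) = 9008)
Mul(f, Pow(P, -1)) = Mul(9008, Pow(54756, -1)) = Mul(9008, Rational(1, 54756)) = Rational(2252, 13689)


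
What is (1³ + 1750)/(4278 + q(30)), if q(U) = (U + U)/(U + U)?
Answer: 1751/4279 ≈ 0.40921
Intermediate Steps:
q(U) = 1 (q(U) = (2*U)/((2*U)) = (2*U)*(1/(2*U)) = 1)
(1³ + 1750)/(4278 + q(30)) = (1³ + 1750)/(4278 + 1) = (1 + 1750)/4279 = 1751*(1/4279) = 1751/4279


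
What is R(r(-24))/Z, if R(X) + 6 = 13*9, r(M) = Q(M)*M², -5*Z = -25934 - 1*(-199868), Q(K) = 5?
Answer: -185/57978 ≈ -0.0031909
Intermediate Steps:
Z = -173934/5 (Z = -(-25934 - 1*(-199868))/5 = -(-25934 + 199868)/5 = -⅕*173934 = -173934/5 ≈ -34787.)
r(M) = 5*M²
R(X) = 111 (R(X) = -6 + 13*9 = -6 + 117 = 111)
R(r(-24))/Z = 111/(-173934/5) = 111*(-5/173934) = -185/57978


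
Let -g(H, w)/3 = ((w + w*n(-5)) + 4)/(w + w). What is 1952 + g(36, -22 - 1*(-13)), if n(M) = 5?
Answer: 5831/3 ≈ 1943.7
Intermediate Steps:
g(H, w) = -3*(4 + 6*w)/(2*w) (g(H, w) = -3*((w + w*5) + 4)/(w + w) = -3*((w + 5*w) + 4)/(2*w) = -3*(6*w + 4)*1/(2*w) = -3*(4 + 6*w)*1/(2*w) = -3*(4 + 6*w)/(2*w))
1952 + g(36, -22 - 1*(-13)) = 1952 + (-9 - 6/(-22 - 1*(-13))) = 1952 + (-9 - 6/(-22 + 13)) = 1952 + (-9 - 6/(-9)) = 1952 + (-9 - 6*(-⅑)) = 1952 + (-9 + ⅔) = 1952 - 25/3 = 5831/3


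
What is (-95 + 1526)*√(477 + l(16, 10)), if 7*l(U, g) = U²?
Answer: 1431*√25165/7 ≈ 32430.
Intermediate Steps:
l(U, g) = U²/7
(-95 + 1526)*√(477 + l(16, 10)) = (-95 + 1526)*√(477 + (⅐)*16²) = 1431*√(477 + (⅐)*256) = 1431*√(477 + 256/7) = 1431*√(3595/7) = 1431*(√25165/7) = 1431*√25165/7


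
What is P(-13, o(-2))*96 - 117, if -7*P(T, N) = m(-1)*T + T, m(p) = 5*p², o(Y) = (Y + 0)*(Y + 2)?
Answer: 6669/7 ≈ 952.71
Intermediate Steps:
o(Y) = Y*(2 + Y)
P(T, N) = -6*T/7 (P(T, N) = -((5*(-1)²)*T + T)/7 = -((5*1)*T + T)/7 = -(5*T + T)/7 = -6*T/7)
P(-13, o(-2))*96 - 117 = -6/7*(-13)*96 - 117 = (78/7)*96 - 117 = 7488/7 - 117 = 6669/7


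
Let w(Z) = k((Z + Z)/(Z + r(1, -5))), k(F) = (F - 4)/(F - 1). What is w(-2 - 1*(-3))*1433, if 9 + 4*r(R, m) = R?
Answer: 2866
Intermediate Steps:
r(R, m) = -9/4 + R/4
k(F) = (-4 + F)/(-1 + F)
w(Z) = (-4 + 2*Z/(-2 + Z))/(-1 + 2*Z/(-2 + Z)) (w(Z) = (-4 + (Z + Z)/(Z + (-9/4 + (1/4)*1)))/(-1 + (Z + Z)/(Z + (-9/4 + (1/4)*1))) = (-4 + (2*Z)/(Z + (-9/4 + 1/4)))/(-1 + (2*Z)/(Z + (-9/4 + 1/4))) = (-4 + (2*Z)/(Z - 2))/(-1 + (2*Z)/(Z - 2)) = (-4 + (2*Z)/(-2 + Z))/(-1 + (2*Z)/(-2 + Z)) = (-4 + 2*Z/(-2 + Z))/(-1 + 2*Z/(-2 + Z)))
w(-2 - 1*(-3))*1433 = (2*(4 - (-2 - 1*(-3)))/(2 + (-2 - 1*(-3))))*1433 = (2*(4 - (-2 + 3))/(2 + (-2 + 3)))*1433 = (2*(4 - 1*1)/(2 + 1))*1433 = (2*(4 - 1)/3)*1433 = (2*(1/3)*3)*1433 = 2*1433 = 2866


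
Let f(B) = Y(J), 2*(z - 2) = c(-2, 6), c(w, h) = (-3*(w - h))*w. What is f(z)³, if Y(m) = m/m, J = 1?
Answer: 1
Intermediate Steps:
c(w, h) = w*(-3*w + 3*h) (c(w, h) = (-3*w + 3*h)*w = w*(-3*w + 3*h))
Y(m) = 1
z = -22 (z = 2 + (3*(-2)*(6 - 1*(-2)))/2 = 2 + (3*(-2)*(6 + 2))/2 = 2 + (3*(-2)*8)/2 = 2 + (½)*(-48) = 2 - 24 = -22)
f(B) = 1
f(z)³ = 1³ = 1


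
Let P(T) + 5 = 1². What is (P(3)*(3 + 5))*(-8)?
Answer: 256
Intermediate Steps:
P(T) = -4 (P(T) = -5 + 1² = -5 + 1 = -4)
(P(3)*(3 + 5))*(-8) = -4*(3 + 5)*(-8) = -4*8*(-8) = -32*(-8) = 256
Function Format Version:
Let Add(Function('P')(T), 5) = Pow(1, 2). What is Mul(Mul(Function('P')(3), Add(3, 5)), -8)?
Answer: 256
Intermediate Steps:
Function('P')(T) = -4 (Function('P')(T) = Add(-5, Pow(1, 2)) = Add(-5, 1) = -4)
Mul(Mul(Function('P')(3), Add(3, 5)), -8) = Mul(Mul(-4, Add(3, 5)), -8) = Mul(Mul(-4, 8), -8) = Mul(-32, -8) = 256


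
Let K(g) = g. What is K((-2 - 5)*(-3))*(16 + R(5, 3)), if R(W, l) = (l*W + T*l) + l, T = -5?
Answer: 399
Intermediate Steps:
R(W, l) = -4*l + W*l (R(W, l) = (l*W - 5*l) + l = (W*l - 5*l) + l = (-5*l + W*l) + l = -4*l + W*l)
K((-2 - 5)*(-3))*(16 + R(5, 3)) = ((-2 - 5)*(-3))*(16 + 3*(-4 + 5)) = (-7*(-3))*(16 + 3*1) = 21*(16 + 3) = 21*19 = 399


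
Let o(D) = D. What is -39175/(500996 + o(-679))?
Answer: -39175/500317 ≈ -0.078300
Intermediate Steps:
-39175/(500996 + o(-679)) = -39175/(500996 - 679) = -39175/500317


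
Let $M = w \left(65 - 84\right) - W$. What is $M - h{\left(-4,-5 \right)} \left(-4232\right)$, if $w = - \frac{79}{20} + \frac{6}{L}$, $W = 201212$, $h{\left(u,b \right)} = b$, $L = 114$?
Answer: $- \frac{4445959}{20} \approx -2.223 \cdot 10^{5}$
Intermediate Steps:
$w = - \frac{1481}{380}$ ($w = - \frac{79}{20} + \frac{6}{114} = \left(-79\right) \frac{1}{20} + 6 \cdot \frac{1}{114} = - \frac{79}{20} + \frac{1}{19} = - \frac{1481}{380} \approx -3.8974$)
$M = - \frac{4022759}{20}$ ($M = - \frac{1481 \left(65 - 84\right)}{380} - 201212 = \left(- \frac{1481}{380}\right) \left(-19\right) - 201212 = \frac{1481}{20} - 201212 = - \frac{4022759}{20} \approx -2.0114 \cdot 10^{5}$)
$M - h{\left(-4,-5 \right)} \left(-4232\right) = - \frac{4022759}{20} - \left(-5\right) \left(-4232\right) = - \frac{4022759}{20} - 21160 = - \frac{4445959}{20}$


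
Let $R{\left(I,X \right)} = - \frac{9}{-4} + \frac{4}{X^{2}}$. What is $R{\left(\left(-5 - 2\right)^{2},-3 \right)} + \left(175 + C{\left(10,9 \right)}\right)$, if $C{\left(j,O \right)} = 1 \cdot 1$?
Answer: $\frac{6433}{36} \approx 178.69$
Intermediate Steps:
$C{\left(j,O \right)} = 1$
$R{\left(I,X \right)} = \frac{9}{4} + \frac{4}{X^{2}}$ ($R{\left(I,X \right)} = \left(-9\right) \left(- \frac{1}{4}\right) + \frac{4}{X^{2}} = \frac{9}{4} + \frac{4}{X^{2}}$)
$R{\left(\left(-5 - 2\right)^{2},-3 \right)} + \left(175 + C{\left(10,9 \right)}\right) = \left(\frac{9}{4} + \frac{4}{9}\right) + \left(175 + 1\right) = \left(\frac{9}{4} + 4 \cdot \frac{1}{9}\right) + 176 = \left(\frac{9}{4} + \frac{4}{9}\right) + 176 = \frac{97}{36} + 176 = \frac{6433}{36}$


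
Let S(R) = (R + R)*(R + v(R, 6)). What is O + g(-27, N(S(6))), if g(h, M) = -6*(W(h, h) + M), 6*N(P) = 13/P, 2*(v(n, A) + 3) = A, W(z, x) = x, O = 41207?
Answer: 2978555/72 ≈ 41369.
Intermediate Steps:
v(n, A) = -3 + A/2
S(R) = 2*R² (S(R) = (R + R)*(R + (-3 + (½)*6)) = (2*R)*(R + (-3 + 3)) = (2*R)*(R + 0) = (2*R)*R = 2*R²)
N(P) = 13/(6*P) (N(P) = (13/P)/6 = 13/(6*P))
g(h, M) = -6*M - 6*h (g(h, M) = -6*(h + M) = -6*(M + h) = -6*M - 6*h)
O + g(-27, N(S(6))) = 41207 + (-13/(2*6²) - 6*(-27)) = 41207 + (-13/(2*36) + 162) = 41207 + (-13/72 + 162) = 41207 + 11651/72 = 2978555/72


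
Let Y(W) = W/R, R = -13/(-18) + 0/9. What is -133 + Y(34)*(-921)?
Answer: -565381/13 ≈ -43491.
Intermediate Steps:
R = 13/18 (R = -13*(-1/18) + 0*(⅑) = 13/18 + 0 = 13/18 ≈ 0.72222)
Y(W) = 18*W/13 (Y(W) = W/(13/18) = W*(18/13) = 18*W/13)
-133 + Y(34)*(-921) = -133 + ((18/13)*34)*(-921) = -133 + (612/13)*(-921) = -133 - 563652/13 = -565381/13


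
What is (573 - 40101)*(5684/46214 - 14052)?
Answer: 1833516003888/3301 ≈ 5.5544e+8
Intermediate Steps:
(573 - 40101)*(5684/46214 - 14052) = -39528*(5684*(1/46214) - 14052) = -39528*(406/3301 - 14052) = -39528*(-46385246/3301) = 1833516003888/3301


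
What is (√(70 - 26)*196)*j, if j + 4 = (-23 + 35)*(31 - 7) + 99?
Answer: 150136*√11 ≈ 4.9795e+5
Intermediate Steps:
j = 383 (j = -4 + ((-23 + 35)*(31 - 7) + 99) = -4 + (12*24 + 99) = -4 + (288 + 99) = -4 + 387 = 383)
(√(70 - 26)*196)*j = (√(70 - 26)*196)*383 = (√44*196)*383 = ((2*√11)*196)*383 = (392*√11)*383 = 150136*√11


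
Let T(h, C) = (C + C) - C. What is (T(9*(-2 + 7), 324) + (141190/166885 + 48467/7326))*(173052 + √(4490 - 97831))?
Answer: 70836828530230/1234949 + 81049002895*I*√93341/244519902 ≈ 5.736e+7 + 1.0127e+5*I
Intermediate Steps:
T(h, C) = C (T(h, C) = 2*C - C = C)
(T(9*(-2 + 7), 324) + (141190/166885 + 48467/7326))*(173052 + √(4490 - 97831)) = (324 + (141190/166885 + 48467/7326))*(173052 + √(4490 - 97831)) = (324 + (141190*(1/166885) + 48467*(1/7326)))*(173052 + √(-93341)) = (324 + (28238/33377 + 48467/7326))*(173052 + I*√93341) = (324 + 1824554647/244519902)*(173052 + I*√93341) = 81049002895*(173052 + I*√93341)/244519902 = 70836828530230/1234949 + 81049002895*I*√93341/244519902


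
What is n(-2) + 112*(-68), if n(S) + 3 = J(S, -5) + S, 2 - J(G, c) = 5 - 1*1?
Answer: -7623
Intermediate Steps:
J(G, c) = -2 (J(G, c) = 2 - (5 - 1*1) = 2 - (5 - 1) = 2 - 1*4 = 2 - 4 = -2)
n(S) = -5 + S (n(S) = -3 + (-2 + S) = -5 + S)
n(-2) + 112*(-68) = (-5 - 2) + 112*(-68) = -7 - 7616 = -7623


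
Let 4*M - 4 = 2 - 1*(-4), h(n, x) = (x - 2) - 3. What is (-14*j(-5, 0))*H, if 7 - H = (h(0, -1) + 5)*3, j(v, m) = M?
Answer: -350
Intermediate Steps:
h(n, x) = -5 + x (h(n, x) = (-2 + x) - 3 = -5 + x)
M = 5/2 (M = 1 + (2 - 1*(-4))/4 = 1 + (2 + 4)/4 = 1 + (¼)*6 = 1 + 3/2 = 5/2 ≈ 2.5000)
j(v, m) = 5/2
H = 10 (H = 7 - ((-5 - 1) + 5)*3 = 7 - (-6 + 5)*3 = 7 - (-1)*3 = 7 - 1*(-3) = 7 + 3 = 10)
(-14*j(-5, 0))*H = -14*5/2*10 = -35*10 = -350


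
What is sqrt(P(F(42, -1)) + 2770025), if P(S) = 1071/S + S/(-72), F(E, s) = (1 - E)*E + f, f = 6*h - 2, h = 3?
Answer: sqrt(72558428534443)/5118 ≈ 1664.3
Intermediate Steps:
f = 16 (f = 6*3 - 2 = 18 - 2 = 16)
F(E, s) = 16 + E*(1 - E) (F(E, s) = (1 - E)*E + 16 = E*(1 - E) + 16 = 16 + E*(1 - E))
P(S) = 1071/S - S/72 (P(S) = 1071/S + S*(-1/72) = 1071/S - S/72)
sqrt(P(F(42, -1)) + 2770025) = sqrt((1071/(16 + 42 - 1*42**2) - (16 + 42 - 1*42**2)/72) + 2770025) = sqrt((1071/(16 + 42 - 1*1764) - (16 + 42 - 1*1764)/72) + 2770025) = sqrt((1071/(16 + 42 - 1764) - (16 + 42 - 1764)/72) + 2770025) = sqrt((1071/(-1706) - 1/72*(-1706)) + 2770025) = sqrt((1071*(-1/1706) + 853/36) + 2770025) = sqrt((-1071/1706 + 853/36) + 2770025) = sqrt(708331/30708 + 2770025) = sqrt(85062636031/30708) = sqrt(72558428534443)/5118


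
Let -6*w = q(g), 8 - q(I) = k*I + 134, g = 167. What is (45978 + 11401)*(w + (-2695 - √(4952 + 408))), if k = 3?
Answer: -297280599/2 - 229516*√335 ≈ -1.5284e+8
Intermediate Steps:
q(I) = -126 - 3*I (q(I) = 8 - (3*I + 134) = 8 - (134 + 3*I) = 8 + (-134 - 3*I) = -126 - 3*I)
w = 209/2 (w = -(-126 - 3*167)/6 = -(-126 - 501)/6 = -⅙*(-627) = 209/2 ≈ 104.50)
(45978 + 11401)*(w + (-2695 - √(4952 + 408))) = (45978 + 11401)*(209/2 + (-2695 - √(4952 + 408))) = 57379*(209/2 + (-2695 - √5360)) = 57379*(209/2 + (-2695 - 4*√335)) = 57379*(-5181/2 - 4*√335) = -297280599/2 - 229516*√335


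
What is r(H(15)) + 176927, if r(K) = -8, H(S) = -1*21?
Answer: 176919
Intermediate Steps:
H(S) = -21
r(H(15)) + 176927 = -8 + 176927 = 176919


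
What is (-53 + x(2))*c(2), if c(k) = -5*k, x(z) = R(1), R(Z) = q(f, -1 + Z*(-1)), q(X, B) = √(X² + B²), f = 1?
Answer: 530 - 10*√5 ≈ 507.64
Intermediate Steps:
q(X, B) = √(B² + X²)
R(Z) = √(1 + (-1 - Z)²) (R(Z) = √((-1 + Z*(-1))² + 1²) = √((-1 - Z)² + 1) = √(1 + (-1 - Z)²))
x(z) = √5 (x(z) = √(1 + (1 + 1)²) = √(1 + 2²) = √(1 + 4) = √5)
(-53 + x(2))*c(2) = (-53 + √5)*(-5*2) = (-53 + √5)*(-10) = 530 - 10*√5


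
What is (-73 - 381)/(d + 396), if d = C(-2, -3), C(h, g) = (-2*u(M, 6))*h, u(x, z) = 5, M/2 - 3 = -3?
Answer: -227/208 ≈ -1.0913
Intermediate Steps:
M = 0 (M = 6 + 2*(-3) = 6 - 6 = 0)
C(h, g) = -10*h (C(h, g) = (-2*5)*h = -10*h)
d = 20 (d = -10*(-2) = 20)
(-73 - 381)/(d + 396) = (-73 - 381)/(20 + 396) = -454/416 = -454*1/416 = -227/208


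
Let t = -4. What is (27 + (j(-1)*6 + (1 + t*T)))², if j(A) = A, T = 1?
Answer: 324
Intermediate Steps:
(27 + (j(-1)*6 + (1 + t*T)))² = (27 + (-1*6 + (1 - 4*1)))² = (27 + (-6 + (1 - 4)))² = (27 + (-6 - 3))² = (27 - 9)² = 18² = 324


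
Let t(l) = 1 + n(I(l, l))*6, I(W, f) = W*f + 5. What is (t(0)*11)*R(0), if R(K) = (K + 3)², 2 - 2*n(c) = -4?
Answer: 1881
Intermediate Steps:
I(W, f) = 5 + W*f
n(c) = 3 (n(c) = 1 - ½*(-4) = 1 + 2 = 3)
R(K) = (3 + K)²
t(l) = 19 (t(l) = 1 + 3*6 = 1 + 18 = 19)
(t(0)*11)*R(0) = (19*11)*(3 + 0)² = 209*3² = 209*9 = 1881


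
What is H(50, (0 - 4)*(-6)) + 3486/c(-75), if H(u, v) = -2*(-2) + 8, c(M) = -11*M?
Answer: 4462/275 ≈ 16.225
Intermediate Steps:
H(u, v) = 12 (H(u, v) = 4 + 8 = 12)
H(50, (0 - 4)*(-6)) + 3486/c(-75) = 12 + 3486/((-11*(-75))) = 12 + 3486/825 = 12 + 3486*(1/825) = 12 + 1162/275 = 4462/275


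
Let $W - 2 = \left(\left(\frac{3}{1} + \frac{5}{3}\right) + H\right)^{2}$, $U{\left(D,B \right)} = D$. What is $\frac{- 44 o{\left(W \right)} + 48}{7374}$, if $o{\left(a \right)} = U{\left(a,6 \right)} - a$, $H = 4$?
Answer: $\frac{8}{1229} \approx 0.0065094$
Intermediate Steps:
$W = \frac{694}{9}$ ($W = 2 + \left(\left(\frac{3}{1} + \frac{5}{3}\right) + 4\right)^{2} = 2 + \left(\left(3 \cdot 1 + 5 \cdot \frac{1}{3}\right) + 4\right)^{2} = 2 + \left(\left(3 + \frac{5}{3}\right) + 4\right)^{2} = 2 + \left(\frac{14}{3} + 4\right)^{2} = 2 + \left(\frac{26}{3}\right)^{2} = 2 + \frac{676}{9} = \frac{694}{9} \approx 77.111$)
$o{\left(a \right)} = 0$ ($o{\left(a \right)} = a - a = 0$)
$\frac{- 44 o{\left(W \right)} + 48}{7374} = \frac{\left(-44\right) 0 + 48}{7374} = \left(0 + 48\right) \frac{1}{7374} = 48 \cdot \frac{1}{7374} = \frac{8}{1229}$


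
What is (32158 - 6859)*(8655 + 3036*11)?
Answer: 1063848249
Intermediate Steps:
(32158 - 6859)*(8655 + 3036*11) = 25299*(8655 + 33396) = 25299*42051 = 1063848249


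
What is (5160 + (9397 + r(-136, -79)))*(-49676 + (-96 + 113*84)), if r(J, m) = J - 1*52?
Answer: -578783320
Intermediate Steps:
r(J, m) = -52 + J (r(J, m) = J - 52 = -52 + J)
(5160 + (9397 + r(-136, -79)))*(-49676 + (-96 + 113*84)) = (5160 + (9397 + (-52 - 136)))*(-49676 + (-96 + 113*84)) = (5160 + (9397 - 188))*(-49676 + (-96 + 9492)) = (5160 + 9209)*(-49676 + 9396) = 14369*(-40280) = -578783320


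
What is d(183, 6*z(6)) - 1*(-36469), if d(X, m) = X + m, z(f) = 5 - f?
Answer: 36646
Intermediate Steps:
d(183, 6*z(6)) - 1*(-36469) = (183 + 6*(5 - 1*6)) - 1*(-36469) = (183 + 6*(5 - 6)) + 36469 = (183 + 6*(-1)) + 36469 = (183 - 6) + 36469 = 177 + 36469 = 36646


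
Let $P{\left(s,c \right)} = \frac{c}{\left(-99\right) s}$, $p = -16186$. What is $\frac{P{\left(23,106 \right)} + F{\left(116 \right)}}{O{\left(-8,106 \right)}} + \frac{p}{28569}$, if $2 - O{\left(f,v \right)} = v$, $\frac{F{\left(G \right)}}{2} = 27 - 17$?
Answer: $- \frac{855163039}{1127561292} \approx -0.75842$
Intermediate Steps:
$F{\left(G \right)} = 20$ ($F{\left(G \right)} = 2 \left(27 - 17\right) = 2 \cdot 10 = 20$)
$O{\left(f,v \right)} = 2 - v$
$P{\left(s,c \right)} = - \frac{c}{99 s}$ ($P{\left(s,c \right)} = c \left(- \frac{1}{99 s}\right) = - \frac{c}{99 s}$)
$\frac{P{\left(23,106 \right)} + F{\left(116 \right)}}{O{\left(-8,106 \right)}} + \frac{p}{28569} = \frac{\left(- \frac{1}{99}\right) 106 \cdot \frac{1}{23} + 20}{2 - 106} - \frac{16186}{28569} = \frac{- \frac{106}{2277} + 20}{-104} - \frac{16186}{28569} = \frac{45434}{2277} \left(- \frac{1}{104}\right) - \frac{16186}{28569} = - \frac{22717}{118404} - \frac{16186}{28569} = - \frac{855163039}{1127561292}$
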